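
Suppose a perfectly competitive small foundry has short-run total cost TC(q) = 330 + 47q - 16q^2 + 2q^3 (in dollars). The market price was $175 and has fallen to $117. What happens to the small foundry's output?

Output falls from 8 to 7

AVC = 47 - 16q + 2q^2, minimized at q = 4 where min AVC = $15. MC = 47 - 32q + 6q^2.
At P = $175 ≥ min AVC, set P = MC on the rising branch: q = 8.
At P = $117 ≥ min AVC, set P = MC: q = 7. The firm stays open but cuts output.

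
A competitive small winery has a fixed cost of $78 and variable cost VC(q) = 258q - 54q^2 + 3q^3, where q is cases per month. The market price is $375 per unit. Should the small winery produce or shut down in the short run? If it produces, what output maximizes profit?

Produce at q = 13

Strip out fixed cost: VC = 258q - 54q^2 + 3q^3. Then AVC = 258 - 54q + 3q^2 and MC = 258 - 108q + 9q^2.
The AVC parabola has its vertex at q = 54/6 = 9, where AVC = 258 - 54·9 + 3·9^2 = $15.
Since P = $375 ≥ min AVC = $15, price covers variable cost and the firm should produce.
P = MC gives -117 - 108q + 9q^2 = 0, with roots -1 and 13. Take the larger (rising MC): q* = 13.
Check: AVC at q = 13 is $63 ≤ P, so revenue covers variable cost.
Profit = P·q − TC = 375·13 − 897 = $3978.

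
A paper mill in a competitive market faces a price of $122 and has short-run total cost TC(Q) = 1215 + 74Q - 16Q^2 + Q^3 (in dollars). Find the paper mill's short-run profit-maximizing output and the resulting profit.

AVC = 74 - 16Q + Q^2; min AVC = $10 at Q = 8. Since P = $122 ≥ min AVC, the firm produces.
With MC = 74 - 32Q + 3Q^2, P = MC on the upward-sloping part at Q* = 12.
TR = 122·12 = 1464. TC = 1215 + 312 = 1527. Profit = 1464 − 1527 = -$63.
That loss of $63 beats the $1215 the firm would lose by shutting down; producing recovers $1152 of fixed cost.

Profit = -$63 at Q = 12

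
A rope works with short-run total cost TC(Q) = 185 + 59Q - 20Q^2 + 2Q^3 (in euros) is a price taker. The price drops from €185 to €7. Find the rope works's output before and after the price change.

AVC = 59 - 20Q + 2Q^2, minimized at Q = 5 where min AVC = €9. MC = 59 - 40Q + 6Q^2.
With P = €185 above the shutdown price, P = MC gives Q = 9.
At P = €7 < min AVC = €9, price no longer covers variable cost at any output, so the firm shuts down: Q = 0.

Output falls from 9 to 0 (the firm shuts down)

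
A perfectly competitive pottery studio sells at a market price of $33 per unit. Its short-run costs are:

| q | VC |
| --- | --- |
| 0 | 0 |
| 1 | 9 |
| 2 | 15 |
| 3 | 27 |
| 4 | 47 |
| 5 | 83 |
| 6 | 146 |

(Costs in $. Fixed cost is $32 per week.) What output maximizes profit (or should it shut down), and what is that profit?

Tabulate TR − TC: q=0: -32; q=1: -8; q=2: 19; q=3: 40; q=4: 53; q=5: 50; q=6: 20.
Profit is maximized at q = 4. AVC there is 47/4 = $11.75 ≤ P, so producing beats shutting down (which would give -$32).

q = 4; profit = $53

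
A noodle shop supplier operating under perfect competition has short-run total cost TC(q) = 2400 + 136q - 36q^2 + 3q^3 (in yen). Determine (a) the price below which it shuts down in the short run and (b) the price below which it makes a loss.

Shutdown price = min AVC. AVC = 136 - 36q + 3q^2, with vertex at q = 6 and minimum ¥28.
ATC = 2400/q + 136 - 36q + 3q^2. Setting dATC/dq = −2400/q^2 − 36 + 6q = 0 gives q = 10 (since 6·10^3 − 36·10^2 = 2400).
min ATC = 2400/10 + 136 − 36·10 + 3·10^2 = ¥316. That is the break-even price.
For ¥28 ≤ P < ¥316 the firm produces at a loss; below ¥28 it shuts down.

Shutdown price = ¥28; break-even price = ¥316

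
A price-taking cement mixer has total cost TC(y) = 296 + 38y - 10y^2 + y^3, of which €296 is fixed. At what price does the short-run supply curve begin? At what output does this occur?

€13 per unit, at y = 5

The firm shuts down when price falls below the minimum of average variable cost. AVC = VC/y = 38 - 10y + y^2.
At the minimum of AVC, MC = AVC. MC = 38 - 20y + 3y^2; setting MC = AVC gives 2y^2 - 10y = 0, so y = 5. min AVC = 13.
So the shutdown price is €13.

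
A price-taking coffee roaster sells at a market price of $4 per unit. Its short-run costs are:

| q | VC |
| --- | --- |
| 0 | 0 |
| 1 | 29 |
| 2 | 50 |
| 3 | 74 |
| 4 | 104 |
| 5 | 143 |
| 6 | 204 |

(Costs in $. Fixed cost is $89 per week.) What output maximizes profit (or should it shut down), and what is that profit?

Profit at each row (π = 4q − TC): q=0: -89; q=1: -114; q=2: -131; q=3: -151; q=4: -177; q=5: -212; q=6: -269.
Profit is highest at q = 0. Equivalently, the lowest AVC in the table is 74/3 ≈ $24.67 at q = 3, and P = $4 falls below it — price never covers variable cost, so the firm shuts down and loses only its fixed cost.

q = 0 (shut down); profit = -$89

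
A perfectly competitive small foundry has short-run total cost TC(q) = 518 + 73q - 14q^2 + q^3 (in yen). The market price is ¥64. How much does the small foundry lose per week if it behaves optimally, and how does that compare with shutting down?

Profit = -¥194 at q = 9

AVC = 73 - 14q + q^2 has its minimum ¥24 at q = 7; price ¥64 clears that bar, so the firm operates.
MC = 73 - 28q + 3q^2. Setting P = MC and taking the root on the rising branch gives q* = 9.
TR = 64·9 = 576. TC = 518 + 252 = 770. Profit = 576 − 770 = -¥194.
That loss of ¥194 beats the ¥518 the firm would lose by shutting down; producing recovers ¥324 of fixed cost.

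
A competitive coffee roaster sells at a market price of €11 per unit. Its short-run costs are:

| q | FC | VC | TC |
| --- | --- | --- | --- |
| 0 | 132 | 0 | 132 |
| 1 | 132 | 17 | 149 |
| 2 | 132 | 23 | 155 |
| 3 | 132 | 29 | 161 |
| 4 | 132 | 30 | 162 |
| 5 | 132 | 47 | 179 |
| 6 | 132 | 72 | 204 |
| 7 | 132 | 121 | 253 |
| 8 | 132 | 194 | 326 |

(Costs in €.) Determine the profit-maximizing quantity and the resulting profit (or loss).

q = 4; profit = -€118

Profit at each row (π = 11q − TC): q=0: -132; q=1: -138; q=2: -133; q=3: -128; q=4: -118; q=5: -124; q=6: -138; q=7: -176; q=8: -238.
Profit is maximized at q = 4. AVC there is 30/4 = €7.50 ≤ P, so producing beats shutting down (which would give -€132).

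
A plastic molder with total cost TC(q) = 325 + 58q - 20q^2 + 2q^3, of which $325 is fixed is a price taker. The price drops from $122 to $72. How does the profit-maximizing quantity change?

Output falls from 8 to 7

MC = 58 - 40q + 6q^2; the shutdown threshold is min AVC = $8 (at q = 5).
At P = $122 ≥ min AVC, set P = MC on the rising branch: q = 8.
At P = $72 ≥ min AVC, set P = MC: q = 7. The firm stays open but cuts output.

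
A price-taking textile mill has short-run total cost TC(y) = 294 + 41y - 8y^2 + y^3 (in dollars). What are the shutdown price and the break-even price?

AVC = 41 - 8y + y^2; minimized at y = 4, giving min AVC = $25. That is the shutdown price.
ATC = 294/y + 41 - 8y + y^2. Setting dATC/dy = −294/y^2 − 8 + 2y = 0 gives y = 7 (since 2·7^3 − 8·7^2 = 294).
min ATC = 294/7 + 41 − 8·7 + 7^2 = $76. That is the break-even price.
Between these two prices the firm operates at a loss; above $76 it earns a profit.

Shutdown price = $25; break-even price = $76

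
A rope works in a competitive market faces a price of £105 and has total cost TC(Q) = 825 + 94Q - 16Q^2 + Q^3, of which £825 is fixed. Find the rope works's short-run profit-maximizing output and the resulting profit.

AVC = 94 - 16Q + Q^2 has its minimum £30 at Q = 8; price £105 clears that bar, so the firm operates.
MC = 94 - 32Q + 3Q^2. Setting P = MC and taking the root on the rising branch gives Q* = 11.
TR = 105·11 = 1155. TC = 825 + 429 = 1254. Profit = 1155 − 1254 = -£99.
By producing, the firm covers all variable cost plus £726 of fixed cost; shutting down would lose the full £825.

Profit = -£99 at Q = 11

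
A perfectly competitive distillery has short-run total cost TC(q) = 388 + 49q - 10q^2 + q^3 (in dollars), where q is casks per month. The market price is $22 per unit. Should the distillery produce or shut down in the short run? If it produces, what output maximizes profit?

Shut down

Strip out fixed cost: VC = 49q - 10q^2 + q^3. Then AVC = 49 - 10q + q^2 and MC = 49 - 20q + 3q^2.
AVC hits its minimum where MC = AVC, at q = 5, giving min AVC = 49 - 10·5 + 5^2 = $24.
With P < min AVC ($22 < $24), every unit sold adds to the loss.
The firm minimizes its loss by shutting down and losing only its fixed cost of $388.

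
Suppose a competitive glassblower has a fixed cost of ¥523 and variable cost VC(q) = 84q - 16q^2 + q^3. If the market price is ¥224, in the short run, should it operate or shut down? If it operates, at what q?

Variable cost is VC = 84q - 16q^2 + q^3, so AVC = VC/q = 84 - 16q + q^2 and MC = dTC/dq = 84 - 32q + 3q^2.
AVC is minimized where dAVC/dq = -16 + 2q = 0, at q = 8; min AVC = 84 - 16·8 + 8^2 = ¥20.
P = ¥224 exceeds min AVC = ¥20, so the firm stays open.
Solving P = MC: -140 - 32q + 3q^2 = 0 ⇒ q = -10/3 or 14. On the upward-sloping branch, q* = 14.
Check: AVC at q = 14 is ¥56 ≤ P, so revenue covers variable cost.
Profit = P·q − TC = 224·14 − 1307 = ¥1829.

Produce at q = 14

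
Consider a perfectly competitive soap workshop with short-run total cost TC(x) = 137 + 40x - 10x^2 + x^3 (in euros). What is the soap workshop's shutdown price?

The firm shuts down when price falls below the minimum of average variable cost. AVC = VC/x = 40 - 10x + x^2.
At the minimum of AVC, MC = AVC. MC = 40 - 20x + 3x^2; setting MC = AVC gives 2x^2 - 10x = 0, so x = 5. min AVC = 15.
So the shutdown price is €15.

€15 per unit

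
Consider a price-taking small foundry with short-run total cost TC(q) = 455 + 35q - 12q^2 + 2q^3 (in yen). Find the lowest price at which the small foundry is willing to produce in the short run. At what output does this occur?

The firm shuts down when price falls below the minimum of average variable cost. AVC = VC/q = 35 - 12q + 2q^2.
At the minimum of AVC, MC = AVC. MC = 35 - 24q + 6q^2; setting MC = AVC gives 4q^2 - 12q = 0, so q = 3. min AVC = 17.
The firm shuts down for any P below ¥17.

¥17 per unit, at q = 3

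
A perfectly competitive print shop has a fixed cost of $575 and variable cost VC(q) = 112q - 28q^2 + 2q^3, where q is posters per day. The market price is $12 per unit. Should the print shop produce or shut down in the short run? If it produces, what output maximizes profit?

Strip out fixed cost: VC = 112q - 28q^2 + 2q^3. Then AVC = 112 - 28q + 2q^2 and MC = 112 - 56q + 6q^2.
AVC is minimized where dAVC/dq = -28 + 4q = 0, at q = 7; min AVC = 112 - 28·7 + 2·7^2 = $14.
P = $12 lies below min AVC = $14; no output level covers variable cost.
Best response: produce nothing and absorb the $575 fixed cost.

Shut down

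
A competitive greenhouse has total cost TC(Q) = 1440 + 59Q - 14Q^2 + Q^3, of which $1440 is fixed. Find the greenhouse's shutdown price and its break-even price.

AVC = 59 - 14Q + Q^2; minimized at Q = 7, giving min AVC = $10. That is the shutdown price.
ATC = 1440/Q + 59 - 14Q + Q^2. Setting dATC/dQ = −1440/Q^2 − 14 + 2Q = 0 gives Q = 12 (since 2·12^3 − 14·12^2 = 1440).
min ATC = 1440/12 + 59 − 14·12 + 12^2 = $155. That is the break-even price.
For $10 ≤ P < $155 the firm produces at a loss; below $10 it shuts down.

Shutdown price = $10; break-even price = $155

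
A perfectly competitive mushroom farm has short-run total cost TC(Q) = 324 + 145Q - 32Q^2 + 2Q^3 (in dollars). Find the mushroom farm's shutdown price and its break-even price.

Shutdown price = $17; break-even price = $55

Shutdown price = min AVC. AVC = 145 - 32Q + 2Q^2, with vertex at Q = 8 and minimum $17.
ATC = 324/Q + 145 - 32Q + 2Q^2. Setting dATC/dQ = −324/Q^2 − 32 + 4Q = 0 gives Q = 9 (since 4·9^3 − 32·9^2 = 324).
min ATC = 324/9 + 145 − 32·9 + 2·9^2 = $55. That is the break-even price.
Between these two prices the firm operates at a loss; above $55 it earns a profit.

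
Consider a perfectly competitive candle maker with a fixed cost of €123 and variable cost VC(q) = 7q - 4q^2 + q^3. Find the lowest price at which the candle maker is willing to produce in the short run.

The firm shuts down when price falls below the minimum of average variable cost. AVC = VC/q = 7 - 4q + q^2.
dAVC/dq = -4 + 2q = 0 gives q = 2. min AVC = 7 - 4·2 + 2^2 = 3.
For P < €3 the firm produces nothing.

€3 per unit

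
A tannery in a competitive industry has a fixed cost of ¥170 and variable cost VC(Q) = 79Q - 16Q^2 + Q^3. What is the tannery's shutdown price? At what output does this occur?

The shutdown price is the minimum of AVC. VC = 79Q - 16Q^2 + Q^3, so AVC = 79 - 16Q + Q^2.
At the minimum of AVC, MC = AVC. MC = 79 - 32Q + 3Q^2; setting MC = AVC gives 2Q^2 - 16Q = 0, so Q = 8. min AVC = 15.
For P < ¥15 the firm produces nothing.

¥15 per unit, at Q = 8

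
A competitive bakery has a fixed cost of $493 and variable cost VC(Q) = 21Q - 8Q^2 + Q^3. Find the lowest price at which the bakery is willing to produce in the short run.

$5 per unit

Short-run supply begins at min AVC. From VC = 21Q - 8Q^2 + Q^3, AVC = 21 - 8Q + Q^2.
At the minimum of AVC, MC = AVC. MC = 21 - 16Q + 3Q^2; setting MC = AVC gives 2Q^2 - 8Q = 0, so Q = 4. min AVC = 5.
The firm shuts down for any P below $5.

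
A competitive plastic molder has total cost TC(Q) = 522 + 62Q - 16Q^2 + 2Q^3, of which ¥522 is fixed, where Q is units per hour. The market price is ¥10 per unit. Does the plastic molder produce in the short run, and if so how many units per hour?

Shut down

From TC, MC = TC'(Q) = 62 - 32Q + 6Q^2 and AVC = VC/Q = 62 - 16Q + 2Q^2.
AVC is minimized where dAVC/dQ = -16 + 4Q = 0, at Q = 4; min AVC = 62 - 16·4 + 2·4^2 = ¥30.
Since P = ¥10 < min AVC = ¥30, price fails to cover variable cost at any output.
Shutting down limits the loss to fixed cost, ¥522.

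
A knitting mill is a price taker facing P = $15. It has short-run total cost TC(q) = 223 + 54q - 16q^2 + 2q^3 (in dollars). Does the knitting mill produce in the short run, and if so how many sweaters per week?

Shut down

Variable cost is VC = 54q - 16q^2 + 2q^3, so AVC = VC/q = 54 - 16q + 2q^2 and MC = dTC/dq = 54 - 32q + 6q^2.
The AVC parabola has its vertex at q = 16/4 = 4, where AVC = 54 - 16·4 + 2·4^2 = $22.
Since P = $15 < min AVC = $22, price fails to cover variable cost at any output.
Shutting down limits the loss to fixed cost, $223.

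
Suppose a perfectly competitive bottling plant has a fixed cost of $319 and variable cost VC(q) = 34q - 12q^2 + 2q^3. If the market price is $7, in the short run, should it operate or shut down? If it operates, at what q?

Variable cost is VC = 34q - 12q^2 + 2q^3, so AVC = VC/q = 34 - 12q + 2q^2 and MC = dTC/dq = 34 - 24q + 6q^2.
The AVC parabola has its vertex at q = 12/4 = 3, where AVC = 34 - 12·3 + 2·3^2 = $16.
With P < min AVC ($7 < $16), every unit sold adds to the loss.
Best response: produce nothing and absorb the $319 fixed cost.

Shut down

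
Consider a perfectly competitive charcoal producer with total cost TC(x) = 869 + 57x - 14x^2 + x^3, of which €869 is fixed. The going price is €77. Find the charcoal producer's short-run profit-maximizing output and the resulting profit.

Profit = -€269 at x = 10

AVC = 57 - 14x + x^2 has its minimum €8 at x = 7; price €77 clears that bar, so the firm operates.
With MC = 57 - 28x + 3x^2, P = MC on the upward-sloping part at x* = 10.
TR = 77·10 = 770. TC = 869 + 170 = 1039. Profit = 770 − 1039 = -€269.
That loss of €269 beats the €869 the firm would lose by shutting down; producing recovers €600 of fixed cost.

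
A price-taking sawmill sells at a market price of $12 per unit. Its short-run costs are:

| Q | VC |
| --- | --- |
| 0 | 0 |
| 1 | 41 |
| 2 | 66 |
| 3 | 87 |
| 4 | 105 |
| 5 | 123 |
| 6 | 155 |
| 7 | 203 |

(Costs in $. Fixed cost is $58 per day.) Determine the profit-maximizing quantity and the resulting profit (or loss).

Q = 0 (shut down); profit = -$58

Compute π = P·Q − TC at each output: Q=0: -58; Q=1: -87; Q=2: -100; Q=3: -109; Q=4: -115; Q=5: -121; Q=6: -141; Q=7: -177.
Profit is highest at Q = 0. Equivalently, the lowest AVC in the table is 123/5 ≈ $24.60 at Q = 5, and P = $12 falls below it — price never covers variable cost, so the firm shuts down and loses only its fixed cost.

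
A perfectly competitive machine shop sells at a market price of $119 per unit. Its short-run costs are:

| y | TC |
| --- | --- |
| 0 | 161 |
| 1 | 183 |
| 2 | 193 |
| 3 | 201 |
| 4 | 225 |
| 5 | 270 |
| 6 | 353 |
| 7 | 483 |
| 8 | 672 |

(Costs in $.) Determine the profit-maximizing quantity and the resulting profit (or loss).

y = 6; profit = $361

Profit at each row (π = 119y − TC): y=0: -161; y=1: -64; y=2: 45; y=3: 156; y=4: 251; y=5: 325; y=6: 361; y=7: 350; y=8: 280.
Profit is maximized at y = 6. AVC there is 192/6 = $32 ≤ P, so producing beats shutting down (which would give -$161).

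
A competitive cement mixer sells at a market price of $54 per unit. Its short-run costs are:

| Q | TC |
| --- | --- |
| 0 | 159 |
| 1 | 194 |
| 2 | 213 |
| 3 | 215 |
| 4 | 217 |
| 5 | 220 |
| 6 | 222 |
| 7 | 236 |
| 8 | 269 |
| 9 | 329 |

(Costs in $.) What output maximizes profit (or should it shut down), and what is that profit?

Compute π = P·Q − TC at each output: Q=0: -159; Q=1: -140; Q=2: -105; Q=3: -53; Q=4: -1; Q=5: 50; Q=6: 102; Q=7: 142; Q=8: 163; Q=9: 157.
Profit is maximized at Q = 8. AVC there is 110/8 = $13.75 ≤ P, so producing beats shutting down (which would give -$159).

Q = 8; profit = $163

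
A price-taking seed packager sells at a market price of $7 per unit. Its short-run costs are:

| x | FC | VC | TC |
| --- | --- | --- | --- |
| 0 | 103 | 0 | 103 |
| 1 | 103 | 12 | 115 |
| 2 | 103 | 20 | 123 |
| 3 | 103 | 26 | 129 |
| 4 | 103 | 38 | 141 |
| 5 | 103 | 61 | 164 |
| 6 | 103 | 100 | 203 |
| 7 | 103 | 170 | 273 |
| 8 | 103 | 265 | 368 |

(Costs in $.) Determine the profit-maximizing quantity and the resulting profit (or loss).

Tabulate TR − TC: x=0: -103; x=1: -108; x=2: -109; x=3: -108; x=4: -113; x=5: -129; x=6: -161; x=7: -224; x=8: -312.
Profit is highest at x = 0. Equivalently, the lowest AVC in the table is 26/3 ≈ $8.67 at x = 3, and P = $7 falls below it — price never covers variable cost, so the firm shuts down and loses only its fixed cost.

x = 0 (shut down); profit = -$103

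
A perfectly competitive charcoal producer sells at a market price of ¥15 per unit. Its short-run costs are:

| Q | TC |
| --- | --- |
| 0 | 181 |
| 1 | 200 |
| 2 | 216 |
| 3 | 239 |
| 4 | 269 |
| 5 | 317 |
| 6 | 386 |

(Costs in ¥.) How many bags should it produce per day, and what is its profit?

Q = 0 (shut down); profit = -¥181

Compute π = P·Q − TC at each output: Q=0: -181; Q=1: -185; Q=2: -186; Q=3: -194; Q=4: -209; Q=5: -242; Q=6: -296.
Profit is highest at Q = 0. Equivalently, the lowest AVC in the table is 35/2 ≈ ¥17.50 at Q = 2, and P = ¥15 falls below it — price never covers variable cost, so the firm shuts down and loses only its fixed cost.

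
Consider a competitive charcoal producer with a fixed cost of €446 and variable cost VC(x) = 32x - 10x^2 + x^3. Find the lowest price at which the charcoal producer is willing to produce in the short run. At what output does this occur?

Short-run supply begins at min AVC. From VC = 32x - 10x^2 + x^3, AVC = 32 - 10x + x^2.
dAVC/dx = -10 + 2x = 0 gives x = 5. min AVC = 32 - 10·5 + 5^2 = 7.
The firm shuts down for any P below €7.

€7 per unit, at x = 5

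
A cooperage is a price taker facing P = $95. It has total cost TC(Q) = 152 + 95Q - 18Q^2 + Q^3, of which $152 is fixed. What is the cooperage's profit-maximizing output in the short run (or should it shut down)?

Produce at Q = 12

Strip out fixed cost: VC = 95Q - 18Q^2 + Q^3. Then AVC = 95 - 18Q + Q^2 and MC = 95 - 36Q + 3Q^2.
AVC hits its minimum where MC = AVC, at Q = 9, giving min AVC = 95 - 18·9 + 9^2 = $14.
P = $95 exceeds min AVC = $14, so the firm stays open.
P = MC gives -36Q + 3Q^2 = 0, with roots 0 and 12. Take the larger (rising MC): Q* = 12.
Check: AVC at Q = 12 is $23 ≤ P, so revenue covers variable cost.
Profit = P·Q − TC = 95·12 − 428 = $712.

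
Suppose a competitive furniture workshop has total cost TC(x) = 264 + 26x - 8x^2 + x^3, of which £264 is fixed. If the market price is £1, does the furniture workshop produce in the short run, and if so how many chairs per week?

Shut down

Strip out fixed cost: VC = 26x - 8x^2 + x^3. Then AVC = 26 - 8x + x^2 and MC = 26 - 16x + 3x^2.
AVC is minimized where dAVC/dx = -8 + 2x = 0, at x = 4; min AVC = 26 - 8·4 + 4^2 = £10.
With P < min AVC (£1 < £10), every unit sold adds to the loss.
The firm minimizes its loss by shutting down and losing only its fixed cost of £264.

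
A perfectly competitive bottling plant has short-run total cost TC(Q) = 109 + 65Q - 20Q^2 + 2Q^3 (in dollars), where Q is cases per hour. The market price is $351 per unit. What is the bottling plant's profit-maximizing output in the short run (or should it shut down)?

Produce at Q = 11

From TC, MC = TC'(Q) = 65 - 40Q + 6Q^2 and AVC = VC/Q = 65 - 20Q + 2Q^2.
AVC hits its minimum where MC = AVC, at Q = 5, giving min AVC = 65 - 20·5 + 2·5^2 = $15.
Because $351 ≥ $15, revenue can cover variable cost; the firm operates.
Solving P = MC: -286 - 40Q + 6Q^2 = 0 ⇒ Q = -13/3 or 11. On the upward-sloping branch, Q* = 11.
Check: AVC at Q = 11 is $87 ≤ P, so revenue covers variable cost.
Profit = P·Q − TC = 351·11 − 1066 = $2795.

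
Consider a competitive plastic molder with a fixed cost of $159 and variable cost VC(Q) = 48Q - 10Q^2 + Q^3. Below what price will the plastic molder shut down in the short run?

$23 per unit

Short-run supply begins at min AVC. From VC = 48Q - 10Q^2 + Q^3, AVC = 48 - 10Q + Q^2.
At the minimum of AVC, MC = AVC. MC = 48 - 20Q + 3Q^2; setting MC = AVC gives 2Q^2 - 10Q = 0, so Q = 5. min AVC = 23.
For P < $23 the firm produces nothing.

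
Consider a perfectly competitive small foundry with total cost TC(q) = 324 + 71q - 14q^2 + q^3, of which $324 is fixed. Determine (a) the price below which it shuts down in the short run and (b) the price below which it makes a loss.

Shutdown price = min AVC. AVC = 71 - 14q + q^2, with vertex at q = 7 and minimum $22.
ATC = 324/q + 71 - 14q + q^2. Setting dATC/dq = −324/q^2 − 14 + 2q = 0 gives q = 9 (since 2·9^3 − 14·9^2 = 324).
min ATC = 324/9 + 71 − 14·9 + 9^2 = $62. That is the break-even price.
For $22 ≤ P < $62 the firm produces at a loss; below $22 it shuts down.

Shutdown price = $22; break-even price = $62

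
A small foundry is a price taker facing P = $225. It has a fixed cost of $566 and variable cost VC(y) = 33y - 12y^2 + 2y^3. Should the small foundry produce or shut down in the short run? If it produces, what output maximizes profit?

From TC, MC = TC'(y) = 33 - 24y + 6y^2 and AVC = VC/y = 33 - 12y + 2y^2.
AVC is minimized where dAVC/dy = -12 + 4y = 0, at y = 3; min AVC = 33 - 12·3 + 2·3^2 = $15.
P = $225 exceeds min AVC = $15, so the firm stays open.
Solving P = MC: -192 - 24y + 6y^2 = 0 ⇒ y = -4 or 8. On the upward-sloping branch, y* = 8.
Check: AVC at y = 8 is $65 ≤ P, so revenue covers variable cost.
Profit = P·y − TC = 225·8 − 1086 = $714.

Produce at y = 8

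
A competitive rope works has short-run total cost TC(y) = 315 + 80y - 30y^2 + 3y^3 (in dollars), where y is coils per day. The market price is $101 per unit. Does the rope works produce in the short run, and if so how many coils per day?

Produce at y = 7

From TC, MC = TC'(y) = 80 - 60y + 9y^2 and AVC = VC/y = 80 - 30y + 3y^2.
AVC is minimized where dAVC/dy = -30 + 6y = 0, at y = 5; min AVC = 80 - 30·5 + 3·5^2 = $5.
Because $101 ≥ $5, revenue can cover variable cost; the firm operates.
P = MC gives -21 - 60y + 9y^2 = 0, with roots -1/3 and 7. Take the larger (rising MC): y* = 7.
Check: AVC at y = 7 is $17 ≤ P, so revenue covers variable cost.
Profit = P·y − TC = 101·7 − 434 = $273.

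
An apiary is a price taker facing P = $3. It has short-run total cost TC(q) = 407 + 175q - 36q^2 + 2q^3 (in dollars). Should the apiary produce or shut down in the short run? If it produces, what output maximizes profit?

Variable cost is VC = 175q - 36q^2 + 2q^3, so AVC = VC/q = 175 - 36q + 2q^2 and MC = dTC/dq = 175 - 72q + 6q^2.
The AVC parabola has its vertex at q = 36/4 = 9, where AVC = 175 - 36·9 + 2·9^2 = $13.
With P < min AVC ($3 < $13), every unit sold adds to the loss.
The firm minimizes its loss by shutting down and losing only its fixed cost of $407.

Shut down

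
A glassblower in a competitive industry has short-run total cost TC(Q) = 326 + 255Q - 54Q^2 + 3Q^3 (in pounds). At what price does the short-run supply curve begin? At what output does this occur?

£12 per unit, at Q = 9

Short-run supply begins at min AVC. From VC = 255Q - 54Q^2 + 3Q^3, AVC = 255 - 54Q + 3Q^2.
At the minimum of AVC, MC = AVC. MC = 255 - 108Q + 9Q^2; setting MC = AVC gives 6Q^2 - 54Q = 0, so Q = 9. min AVC = 12.
For P < £12 the firm produces nothing.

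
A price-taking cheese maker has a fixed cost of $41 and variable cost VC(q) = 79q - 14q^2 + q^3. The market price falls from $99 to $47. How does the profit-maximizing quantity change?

MC = 79 - 28q + 3q^2; the shutdown threshold is min AVC = $30 (at q = 7).
At P = $99 ≥ min AVC, set P = MC on the rising branch: q = 10.
At P = $47 ≥ min AVC, set P = MC: q = 8. The firm stays open but cuts output.

Output falls from 10 to 8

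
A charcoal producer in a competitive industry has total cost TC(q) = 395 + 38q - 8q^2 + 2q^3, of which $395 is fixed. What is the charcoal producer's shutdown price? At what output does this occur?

The shutdown price is the minimum of AVC. VC = 38q - 8q^2 + 2q^3, so AVC = 38 - 8q + 2q^2.
At the minimum of AVC, MC = AVC. MC = 38 - 16q + 6q^2; setting MC = AVC gives 4q^2 - 8q = 0, so q = 2. min AVC = 30.
So the shutdown price is $30.

$30 per unit, at q = 2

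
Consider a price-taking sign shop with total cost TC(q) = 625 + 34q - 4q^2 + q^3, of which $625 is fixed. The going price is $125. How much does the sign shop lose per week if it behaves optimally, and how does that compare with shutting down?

AVC = 34 - 4q + q^2 has its minimum $30 at q = 2; price $125 clears that bar, so the firm operates.
With MC = 34 - 8q + 3q^2, P = MC on the upward-sloping part at q* = 7.
TR = 125·7 = 875. TC = 625 + 385 = 1010. Profit = 875 − 1010 = -$135.
That loss of $135 beats the $625 the firm would lose by shutting down; producing recovers $490 of fixed cost.

Profit = -$135 at q = 7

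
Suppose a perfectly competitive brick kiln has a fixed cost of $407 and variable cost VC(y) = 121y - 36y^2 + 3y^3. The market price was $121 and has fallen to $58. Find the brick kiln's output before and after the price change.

AVC = 121 - 36y + 3y^2, minimized at y = 6 where min AVC = $13. MC = 121 - 72y + 9y^2.
At P = $121 ≥ min AVC, set P = MC on the rising branch: y = 8.
At P = $58 ≥ min AVC, set P = MC: y = 7. The firm stays open but cuts output.

Output falls from 8 to 7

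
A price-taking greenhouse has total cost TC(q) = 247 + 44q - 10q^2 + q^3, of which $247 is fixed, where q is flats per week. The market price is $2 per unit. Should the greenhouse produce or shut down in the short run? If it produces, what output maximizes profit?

Strip out fixed cost: VC = 44q - 10q^2 + q^3. Then AVC = 44 - 10q + q^2 and MC = 44 - 20q + 3q^2.
AVC hits its minimum where MC = AVC, at q = 5, giving min AVC = 44 - 10·5 + 5^2 = $19.
P = $2 lies below min AVC = $19; no output level covers variable cost.
Shutting down limits the loss to fixed cost, $247.

Shut down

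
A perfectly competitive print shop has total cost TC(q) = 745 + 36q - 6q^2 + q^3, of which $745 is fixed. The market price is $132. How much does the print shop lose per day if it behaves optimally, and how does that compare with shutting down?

Profit = -$105 at q = 8

AVC = 36 - 6q + q^2; min AVC = $27 at q = 3. Since P = $132 ≥ min AVC, the firm produces.
With MC = 36 - 12q + 3q^2, P = MC on the upward-sloping part at q* = 8.
TR = 132·8 = 1056. TC = 745 + 416 = 1161. Profit = 1056 − 1161 = -$105.
By producing, the firm covers all variable cost plus $640 of fixed cost; shutting down would lose the full $745.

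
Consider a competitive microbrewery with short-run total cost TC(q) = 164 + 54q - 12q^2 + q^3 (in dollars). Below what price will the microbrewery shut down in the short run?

The firm shuts down when price falls below the minimum of average variable cost. AVC = VC/q = 54 - 12q + q^2.
dAVC/dq = -12 + 2q = 0 gives q = 6. min AVC = 54 - 12·6 + 6^2 = 18.
The firm shuts down for any P below $18.

$18 per unit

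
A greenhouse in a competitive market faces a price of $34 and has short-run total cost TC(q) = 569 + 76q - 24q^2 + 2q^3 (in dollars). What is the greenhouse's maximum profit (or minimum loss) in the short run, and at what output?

AVC = 76 - 24q + 2q^2; min AVC = $4 at q = 6. Since P = $34 ≥ min AVC, the firm produces.
With MC = 76 - 48q + 6q^2, P = MC on the upward-sloping part at q* = 7.
TR = 34·7 = 238. TC = 569 + 42 = 611. Profit = 238 − 611 = -$373.
By producing, the firm covers all variable cost plus $196 of fixed cost; shutting down would lose the full $569.

Profit = -$373 at q = 7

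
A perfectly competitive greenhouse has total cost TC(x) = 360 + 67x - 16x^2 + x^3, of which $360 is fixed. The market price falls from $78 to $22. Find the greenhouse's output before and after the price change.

MC = 67 - 32x + 3x^2; the shutdown threshold is min AVC = $3 (at x = 8).
At P = $78 ≥ min AVC, set P = MC on the rising branch: x = 11.
At P = $22 ≥ min AVC, set P = MC: x = 9. The firm stays open but cuts output.

Output falls from 11 to 9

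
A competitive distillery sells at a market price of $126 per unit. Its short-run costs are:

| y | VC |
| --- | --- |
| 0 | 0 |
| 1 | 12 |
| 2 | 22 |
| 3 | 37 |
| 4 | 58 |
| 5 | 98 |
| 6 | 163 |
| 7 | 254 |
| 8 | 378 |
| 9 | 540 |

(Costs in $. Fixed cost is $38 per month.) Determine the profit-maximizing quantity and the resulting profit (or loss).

y = 8; profit = $592

Compute π = P·y − TC at each output: y=0: -38; y=1: 76; y=2: 192; y=3: 303; y=4: 408; y=5: 494; y=6: 555; y=7: 590; y=8: 592; y=9: 556.
Profit is maximized at y = 8. AVC there is 378/8 = $47.25 ≤ P, so producing beats shutting down (which would give -$38).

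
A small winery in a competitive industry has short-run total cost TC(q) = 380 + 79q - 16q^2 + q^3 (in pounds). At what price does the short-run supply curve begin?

The firm shuts down when price falls below the minimum of average variable cost. AVC = VC/q = 79 - 16q + q^2.
At the minimum of AVC, MC = AVC. MC = 79 - 32q + 3q^2; setting MC = AVC gives 2q^2 - 16q = 0, so q = 8. min AVC = 15.
So the shutdown price is £15.

£15 per unit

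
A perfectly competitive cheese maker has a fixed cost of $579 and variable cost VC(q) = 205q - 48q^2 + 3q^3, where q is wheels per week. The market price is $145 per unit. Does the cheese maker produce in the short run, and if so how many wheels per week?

From TC, MC = TC'(q) = 205 - 96q + 9q^2 and AVC = VC/q = 205 - 48q + 3q^2.
AVC hits its minimum where MC = AVC, at q = 8, giving min AVC = 205 - 48·8 + 3·8^2 = $13.
P = $145 exceeds min AVC = $13, so the firm stays open.
Set P = MC: 145 = 205 - 96q + 9q^2 → 60 - 96q + 9q^2 = 0. The roots are q = 2/3 and q = 10; the profit-maximizing output is on the rising part of MC, so q* = 10.
Check: AVC at q = 10 is $25 ≤ P, so revenue covers variable cost.
Profit = P·q − TC = 145·10 − 829 = $621.

Produce at q = 10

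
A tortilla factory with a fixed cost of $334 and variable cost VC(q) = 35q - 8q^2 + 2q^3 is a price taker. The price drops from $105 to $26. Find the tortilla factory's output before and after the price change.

AVC = 35 - 8q + 2q^2, minimized at q = 2 where min AVC = $27. MC = 35 - 16q + 6q^2.
At P = $105 ≥ min AVC, set P = MC on the rising branch: q = 5.
At P = $26 < min AVC = $27, price no longer covers variable cost at any output, so the firm shuts down: q = 0.

Output falls from 5 to 0 (the firm shuts down)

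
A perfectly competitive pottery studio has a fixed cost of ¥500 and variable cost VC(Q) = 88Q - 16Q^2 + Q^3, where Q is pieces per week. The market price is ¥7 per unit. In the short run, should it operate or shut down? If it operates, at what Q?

Shut down

Variable cost is VC = 88Q - 16Q^2 + Q^3, so AVC = VC/Q = 88 - 16Q + Q^2 and MC = dTC/dQ = 88 - 32Q + 3Q^2.
AVC hits its minimum where MC = AVC, at Q = 8, giving min AVC = 88 - 16·8 + 8^2 = ¥24.
P = ¥7 lies below min AVC = ¥24; no output level covers variable cost.
Shutting down limits the loss to fixed cost, ¥500.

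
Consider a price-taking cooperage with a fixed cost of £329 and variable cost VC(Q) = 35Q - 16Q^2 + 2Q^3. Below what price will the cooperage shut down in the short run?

£3 per unit

Short-run supply begins at min AVC. From VC = 35Q - 16Q^2 + 2Q^3, AVC = 35 - 16Q + 2Q^2.
At the minimum of AVC, MC = AVC. MC = 35 - 32Q + 6Q^2; setting MC = AVC gives 4Q^2 - 16Q = 0, so Q = 4. min AVC = 3.
So the shutdown price is £3.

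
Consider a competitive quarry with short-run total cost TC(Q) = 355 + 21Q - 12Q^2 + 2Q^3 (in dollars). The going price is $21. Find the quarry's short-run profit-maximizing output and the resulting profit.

Profit = -$291 at Q = 4

AVC = 21 - 12Q + 2Q^2; min AVC = $3 at Q = 3. Since P = $21 ≥ min AVC, the firm produces.
With MC = 21 - 24Q + 6Q^2, P = MC on the upward-sloping part at Q* = 4.
TR = 21·4 = 84. TC = 355 + 20 = 375. Profit = 84 − 375 = -$291.
Shutting down would mean losing the fixed cost of $355, so operating at a loss of $291 is better by $64.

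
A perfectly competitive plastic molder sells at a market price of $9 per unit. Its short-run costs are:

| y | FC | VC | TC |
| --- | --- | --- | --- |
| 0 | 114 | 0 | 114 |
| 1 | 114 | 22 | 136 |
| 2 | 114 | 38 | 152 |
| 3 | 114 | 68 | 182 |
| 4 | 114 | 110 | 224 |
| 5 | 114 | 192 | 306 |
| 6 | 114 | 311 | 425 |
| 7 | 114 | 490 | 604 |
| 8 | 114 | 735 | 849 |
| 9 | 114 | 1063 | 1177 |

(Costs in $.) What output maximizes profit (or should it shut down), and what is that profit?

Profit at each row (π = 9y − TC): y=0: -114; y=1: -127; y=2: -134; y=3: -155; y=4: -188; y=5: -261; y=6: -371; y=7: -541; y=8: -777; y=9: -1096.
Profit is highest at y = 0. Equivalently, the lowest AVC in the table is 38/2 ≈ $19 at y = 2, and P = $9 falls below it — price never covers variable cost, so the firm shuts down and loses only its fixed cost.

y = 0 (shut down); profit = -$114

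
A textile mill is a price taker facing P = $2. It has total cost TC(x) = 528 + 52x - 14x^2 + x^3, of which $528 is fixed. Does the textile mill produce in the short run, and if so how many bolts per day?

Variable cost is VC = 52x - 14x^2 + x^3, so AVC = VC/x = 52 - 14x + x^2 and MC = dTC/dx = 52 - 28x + 3x^2.
AVC is minimized where dAVC/dx = -14 + 2x = 0, at x = 7; min AVC = 52 - 14·7 + 7^2 = $3.
Since P = $2 < min AVC = $3, price fails to cover variable cost at any output.
Best response: produce nothing and absorb the $528 fixed cost.

Shut down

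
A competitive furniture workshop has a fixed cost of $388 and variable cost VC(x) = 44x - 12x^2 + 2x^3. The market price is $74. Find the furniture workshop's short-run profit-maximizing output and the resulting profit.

AVC = 44 - 12x + 2x^2 has its minimum $26 at x = 3; price $74 clears that bar, so the firm operates.
MC = 44 - 24x + 6x^2. Setting P = MC and taking the root on the rising branch gives x* = 5.
TR = 74·5 = 370. TC = 388 + 170 = 558. Profit = 370 − 558 = -$188.
By producing, the firm covers all variable cost plus $200 of fixed cost; shutting down would lose the full $388.

Profit = -$188 at x = 5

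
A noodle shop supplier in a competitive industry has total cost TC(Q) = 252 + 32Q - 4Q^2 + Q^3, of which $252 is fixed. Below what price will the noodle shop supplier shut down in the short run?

$28 per unit

The firm shuts down when price falls below the minimum of average variable cost. AVC = VC/Q = 32 - 4Q + Q^2.
dAVC/dQ = -4 + 2Q = 0 gives Q = 2. min AVC = 32 - 4·2 + 2^2 = 28.
For P < $28 the firm produces nothing.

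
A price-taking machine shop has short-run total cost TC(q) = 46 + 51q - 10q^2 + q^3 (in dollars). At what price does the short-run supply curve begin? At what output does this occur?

The shutdown price is the minimum of AVC. VC = 51q - 10q^2 + q^3, so AVC = 51 - 10q + q^2.
At the minimum of AVC, MC = AVC. MC = 51 - 20q + 3q^2; setting MC = AVC gives 2q^2 - 10q = 0, so q = 5. min AVC = 26.
For P < $26 the firm produces nothing.

$26 per unit, at q = 5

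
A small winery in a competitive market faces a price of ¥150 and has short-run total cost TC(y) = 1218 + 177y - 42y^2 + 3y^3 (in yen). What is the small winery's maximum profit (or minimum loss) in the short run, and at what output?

Profit = -¥246 at y = 9

AVC = 177 - 42y + 3y^2; min AVC = ¥30 at y = 7. Since P = ¥150 ≥ min AVC, the firm produces.
With MC = 177 - 84y + 9y^2, P = MC on the upward-sloping part at y* = 9.
TR = 150·9 = 1350. TC = 1218 + 378 = 1596. Profit = 1350 − 1596 = -¥246.
By producing, the firm covers all variable cost plus ¥972 of fixed cost; shutting down would lose the full ¥1218.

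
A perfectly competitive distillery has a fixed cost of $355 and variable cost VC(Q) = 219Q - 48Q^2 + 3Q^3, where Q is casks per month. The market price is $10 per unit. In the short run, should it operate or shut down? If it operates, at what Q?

Shut down

From TC, MC = TC'(Q) = 219 - 96Q + 9Q^2 and AVC = VC/Q = 219 - 48Q + 3Q^2.
AVC hits its minimum where MC = AVC, at Q = 8, giving min AVC = 219 - 48·8 + 3·8^2 = $27.
P = $10 lies below min AVC = $27; no output level covers variable cost.
Shutting down limits the loss to fixed cost, $355.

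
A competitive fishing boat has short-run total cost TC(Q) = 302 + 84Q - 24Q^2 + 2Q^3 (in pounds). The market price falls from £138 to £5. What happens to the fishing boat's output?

MC = 84 - 48Q + 6Q^2; the shutdown threshold is min AVC = £12 (at Q = 6).
With P = £138 above the shutdown price, P = MC gives Q = 9.
At P = £5 < min AVC = £12, price no longer covers variable cost at any output, so the firm shuts down: Q = 0.

Output falls from 9 to 0 (the firm shuts down)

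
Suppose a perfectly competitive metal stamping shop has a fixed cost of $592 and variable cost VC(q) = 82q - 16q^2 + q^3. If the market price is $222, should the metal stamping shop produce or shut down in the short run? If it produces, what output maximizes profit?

Produce at q = 14

From TC, MC = TC'(q) = 82 - 32q + 3q^2 and AVC = VC/q = 82 - 16q + q^2.
AVC hits its minimum where MC = AVC, at q = 8, giving min AVC = 82 - 16·8 + 8^2 = $18.
Since P = $222 ≥ min AVC = $18, price covers variable cost and the firm should produce.
Set P = MC: 222 = 82 - 32q + 3q^2 → -140 - 32q + 3q^2 = 0. The roots are q = -10/3 and q = 14; the profit-maximizing output is on the rising part of MC, so q* = 14.
Check: AVC at q = 14 is $54 ≤ P, so revenue covers variable cost.
Profit = P·q − TC = 222·14 − 1348 = $1760.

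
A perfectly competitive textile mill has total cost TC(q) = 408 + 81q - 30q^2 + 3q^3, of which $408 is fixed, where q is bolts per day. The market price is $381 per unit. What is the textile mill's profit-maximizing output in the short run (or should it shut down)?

Produce at q = 10

Variable cost is VC = 81q - 30q^2 + 3q^3, so AVC = VC/q = 81 - 30q + 3q^2 and MC = dTC/dq = 81 - 60q + 9q^2.
AVC is minimized where dAVC/dq = -30 + 6q = 0, at q = 5; min AVC = 81 - 30·5 + 3·5^2 = $6.
P = $381 exceeds min AVC = $6, so the firm stays open.
Solving P = MC: -300 - 60q + 9q^2 = 0 ⇒ q = -10/3 or 10. On the upward-sloping branch, q* = 10.
Check: AVC at q = 10 is $81 ≤ P, so revenue covers variable cost.
Profit = P·q − TC = 381·10 − 1218 = $2592.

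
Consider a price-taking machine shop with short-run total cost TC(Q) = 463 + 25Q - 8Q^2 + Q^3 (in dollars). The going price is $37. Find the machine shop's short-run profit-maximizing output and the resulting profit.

AVC = 25 - 8Q + Q^2 has its minimum $9 at Q = 4; price $37 clears that bar, so the firm operates.
With MC = 25 - 16Q + 3Q^2, P = MC on the upward-sloping part at Q* = 6.
TR = 37·6 = 222. TC = 463 + 78 = 541. Profit = 222 − 541 = -$319.
Shutting down would mean losing the fixed cost of $463, so operating at a loss of $319 is better by $144.

Profit = -$319 at Q = 6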